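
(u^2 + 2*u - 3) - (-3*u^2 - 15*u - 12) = 4*u^2 + 17*u + 9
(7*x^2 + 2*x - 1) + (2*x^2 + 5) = 9*x^2 + 2*x + 4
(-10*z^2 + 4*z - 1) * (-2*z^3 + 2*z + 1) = 20*z^5 - 8*z^4 - 18*z^3 - 2*z^2 + 2*z - 1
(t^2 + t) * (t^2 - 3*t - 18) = t^4 - 2*t^3 - 21*t^2 - 18*t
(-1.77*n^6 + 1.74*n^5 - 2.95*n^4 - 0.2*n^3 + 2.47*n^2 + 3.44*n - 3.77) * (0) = 0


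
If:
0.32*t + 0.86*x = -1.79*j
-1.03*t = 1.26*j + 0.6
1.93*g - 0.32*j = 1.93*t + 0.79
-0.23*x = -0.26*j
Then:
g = -0.26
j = 0.08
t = -0.68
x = 0.09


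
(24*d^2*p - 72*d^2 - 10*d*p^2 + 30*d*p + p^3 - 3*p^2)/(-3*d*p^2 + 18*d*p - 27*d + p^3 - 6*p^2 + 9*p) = (24*d^2 - 10*d*p + p^2)/(-3*d*p + 9*d + p^2 - 3*p)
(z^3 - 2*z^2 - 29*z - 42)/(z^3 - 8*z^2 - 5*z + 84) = (z + 2)/(z - 4)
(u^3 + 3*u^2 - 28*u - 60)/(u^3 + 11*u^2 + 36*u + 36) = (u - 5)/(u + 3)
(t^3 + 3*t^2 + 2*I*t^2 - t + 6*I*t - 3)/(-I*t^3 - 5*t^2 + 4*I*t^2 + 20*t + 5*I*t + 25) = (I*t^3 + t^2*(-2 + 3*I) - t*(6 + I) - 3*I)/(t^3 - t^2*(4 + 5*I) + 5*t*(-1 + 4*I) + 25*I)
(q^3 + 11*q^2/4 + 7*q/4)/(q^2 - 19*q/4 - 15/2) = q*(4*q^2 + 11*q + 7)/(4*q^2 - 19*q - 30)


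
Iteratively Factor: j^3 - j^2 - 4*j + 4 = (j - 1)*(j^2 - 4) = (j - 1)*(j + 2)*(j - 2)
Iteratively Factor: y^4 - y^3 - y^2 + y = (y - 1)*(y^3 - y) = (y - 1)*(y + 1)*(y^2 - y) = (y - 1)^2*(y + 1)*(y)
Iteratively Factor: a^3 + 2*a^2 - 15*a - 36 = (a + 3)*(a^2 - a - 12) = (a + 3)^2*(a - 4)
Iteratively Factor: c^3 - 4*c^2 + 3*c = (c - 3)*(c^2 - c) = (c - 3)*(c - 1)*(c)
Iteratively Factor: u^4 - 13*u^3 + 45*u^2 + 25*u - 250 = (u + 2)*(u^3 - 15*u^2 + 75*u - 125) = (u - 5)*(u + 2)*(u^2 - 10*u + 25) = (u - 5)^2*(u + 2)*(u - 5)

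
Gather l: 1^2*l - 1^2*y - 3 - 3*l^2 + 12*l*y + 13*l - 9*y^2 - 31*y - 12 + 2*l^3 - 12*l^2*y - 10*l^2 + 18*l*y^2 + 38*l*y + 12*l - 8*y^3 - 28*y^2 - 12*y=2*l^3 + l^2*(-12*y - 13) + l*(18*y^2 + 50*y + 26) - 8*y^3 - 37*y^2 - 44*y - 15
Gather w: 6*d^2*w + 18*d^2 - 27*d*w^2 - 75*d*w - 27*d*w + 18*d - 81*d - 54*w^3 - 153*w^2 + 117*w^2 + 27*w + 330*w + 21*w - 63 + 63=18*d^2 - 63*d - 54*w^3 + w^2*(-27*d - 36) + w*(6*d^2 - 102*d + 378)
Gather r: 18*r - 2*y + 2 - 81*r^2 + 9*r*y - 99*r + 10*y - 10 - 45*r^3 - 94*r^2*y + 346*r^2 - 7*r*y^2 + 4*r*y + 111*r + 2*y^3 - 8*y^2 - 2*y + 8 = -45*r^3 + r^2*(265 - 94*y) + r*(-7*y^2 + 13*y + 30) + 2*y^3 - 8*y^2 + 6*y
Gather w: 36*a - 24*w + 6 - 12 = 36*a - 24*w - 6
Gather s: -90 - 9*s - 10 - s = -10*s - 100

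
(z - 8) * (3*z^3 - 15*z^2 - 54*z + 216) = 3*z^4 - 39*z^3 + 66*z^2 + 648*z - 1728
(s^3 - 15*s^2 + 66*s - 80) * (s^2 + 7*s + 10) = s^5 - 8*s^4 - 29*s^3 + 232*s^2 + 100*s - 800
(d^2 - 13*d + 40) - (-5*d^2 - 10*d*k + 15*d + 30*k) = 6*d^2 + 10*d*k - 28*d - 30*k + 40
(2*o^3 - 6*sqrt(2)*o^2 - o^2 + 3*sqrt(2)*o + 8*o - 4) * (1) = 2*o^3 - 6*sqrt(2)*o^2 - o^2 + 3*sqrt(2)*o + 8*o - 4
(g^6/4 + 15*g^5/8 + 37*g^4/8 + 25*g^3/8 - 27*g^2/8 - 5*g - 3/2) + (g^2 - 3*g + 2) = g^6/4 + 15*g^5/8 + 37*g^4/8 + 25*g^3/8 - 19*g^2/8 - 8*g + 1/2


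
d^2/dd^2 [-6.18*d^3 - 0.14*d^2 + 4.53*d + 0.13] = -37.08*d - 0.28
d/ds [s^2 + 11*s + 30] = 2*s + 11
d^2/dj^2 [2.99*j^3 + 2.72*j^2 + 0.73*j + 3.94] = 17.94*j + 5.44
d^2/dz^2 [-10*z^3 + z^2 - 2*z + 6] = 2 - 60*z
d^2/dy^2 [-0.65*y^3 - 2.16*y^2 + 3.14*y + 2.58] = -3.9*y - 4.32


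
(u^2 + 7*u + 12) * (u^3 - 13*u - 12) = u^5 + 7*u^4 - u^3 - 103*u^2 - 240*u - 144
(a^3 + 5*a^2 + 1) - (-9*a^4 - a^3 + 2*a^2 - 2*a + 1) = 9*a^4 + 2*a^3 + 3*a^2 + 2*a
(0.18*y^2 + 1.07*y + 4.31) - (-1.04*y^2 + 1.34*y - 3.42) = 1.22*y^2 - 0.27*y + 7.73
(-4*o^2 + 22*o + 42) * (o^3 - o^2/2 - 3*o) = -4*o^5 + 24*o^4 + 43*o^3 - 87*o^2 - 126*o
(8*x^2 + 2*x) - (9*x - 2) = 8*x^2 - 7*x + 2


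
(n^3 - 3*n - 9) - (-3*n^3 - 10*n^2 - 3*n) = 4*n^3 + 10*n^2 - 9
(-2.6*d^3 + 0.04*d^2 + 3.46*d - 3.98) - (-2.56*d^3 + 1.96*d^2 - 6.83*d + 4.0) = -0.04*d^3 - 1.92*d^2 + 10.29*d - 7.98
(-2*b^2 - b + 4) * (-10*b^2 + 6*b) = 20*b^4 - 2*b^3 - 46*b^2 + 24*b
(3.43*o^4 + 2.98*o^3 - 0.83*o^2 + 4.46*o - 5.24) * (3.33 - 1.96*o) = -6.7228*o^5 + 5.5811*o^4 + 11.5502*o^3 - 11.5055*o^2 + 25.1222*o - 17.4492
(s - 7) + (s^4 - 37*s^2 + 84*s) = s^4 - 37*s^2 + 85*s - 7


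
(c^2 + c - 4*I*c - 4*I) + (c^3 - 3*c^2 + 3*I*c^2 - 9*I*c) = c^3 - 2*c^2 + 3*I*c^2 + c - 13*I*c - 4*I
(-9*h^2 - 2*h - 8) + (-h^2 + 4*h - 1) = -10*h^2 + 2*h - 9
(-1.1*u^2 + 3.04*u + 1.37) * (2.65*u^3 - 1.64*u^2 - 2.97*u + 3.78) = -2.915*u^5 + 9.86*u^4 + 1.9119*u^3 - 15.4336*u^2 + 7.4223*u + 5.1786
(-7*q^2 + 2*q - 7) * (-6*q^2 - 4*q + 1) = 42*q^4 + 16*q^3 + 27*q^2 + 30*q - 7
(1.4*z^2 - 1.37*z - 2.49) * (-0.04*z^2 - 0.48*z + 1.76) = -0.056*z^4 - 0.6172*z^3 + 3.2212*z^2 - 1.216*z - 4.3824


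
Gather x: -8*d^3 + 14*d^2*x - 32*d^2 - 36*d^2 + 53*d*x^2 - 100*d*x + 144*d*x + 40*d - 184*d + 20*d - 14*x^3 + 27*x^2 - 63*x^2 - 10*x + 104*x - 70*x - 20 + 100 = -8*d^3 - 68*d^2 - 124*d - 14*x^3 + x^2*(53*d - 36) + x*(14*d^2 + 44*d + 24) + 80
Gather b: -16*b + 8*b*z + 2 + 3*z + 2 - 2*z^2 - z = b*(8*z - 16) - 2*z^2 + 2*z + 4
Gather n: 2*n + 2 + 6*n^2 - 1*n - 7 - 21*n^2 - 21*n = -15*n^2 - 20*n - 5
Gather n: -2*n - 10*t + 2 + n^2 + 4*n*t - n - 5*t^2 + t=n^2 + n*(4*t - 3) - 5*t^2 - 9*t + 2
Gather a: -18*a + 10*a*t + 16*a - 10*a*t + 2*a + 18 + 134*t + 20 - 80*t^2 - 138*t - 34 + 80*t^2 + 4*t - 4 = 0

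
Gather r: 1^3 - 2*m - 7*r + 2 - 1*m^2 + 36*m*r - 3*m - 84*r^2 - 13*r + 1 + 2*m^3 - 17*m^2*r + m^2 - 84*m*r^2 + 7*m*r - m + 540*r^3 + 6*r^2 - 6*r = 2*m^3 - 6*m + 540*r^3 + r^2*(-84*m - 78) + r*(-17*m^2 + 43*m - 26) + 4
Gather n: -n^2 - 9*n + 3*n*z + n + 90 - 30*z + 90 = -n^2 + n*(3*z - 8) - 30*z + 180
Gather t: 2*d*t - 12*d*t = -10*d*t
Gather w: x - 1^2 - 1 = x - 2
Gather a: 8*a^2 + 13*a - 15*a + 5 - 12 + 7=8*a^2 - 2*a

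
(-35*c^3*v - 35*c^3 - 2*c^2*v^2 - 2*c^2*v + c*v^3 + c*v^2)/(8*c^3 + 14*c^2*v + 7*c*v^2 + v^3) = c*(-35*c^2*v - 35*c^2 - 2*c*v^2 - 2*c*v + v^3 + v^2)/(8*c^3 + 14*c^2*v + 7*c*v^2 + v^3)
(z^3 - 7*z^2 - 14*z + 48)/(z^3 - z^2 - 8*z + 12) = (z - 8)/(z - 2)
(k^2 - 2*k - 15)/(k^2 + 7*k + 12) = (k - 5)/(k + 4)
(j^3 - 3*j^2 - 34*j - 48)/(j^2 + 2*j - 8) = (j^3 - 3*j^2 - 34*j - 48)/(j^2 + 2*j - 8)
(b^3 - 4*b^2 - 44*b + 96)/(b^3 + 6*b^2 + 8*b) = (b^3 - 4*b^2 - 44*b + 96)/(b*(b^2 + 6*b + 8))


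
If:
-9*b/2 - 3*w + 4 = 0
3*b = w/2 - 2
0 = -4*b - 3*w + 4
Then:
No Solution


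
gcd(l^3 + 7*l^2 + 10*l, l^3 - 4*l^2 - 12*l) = l^2 + 2*l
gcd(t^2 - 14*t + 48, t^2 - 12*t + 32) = t - 8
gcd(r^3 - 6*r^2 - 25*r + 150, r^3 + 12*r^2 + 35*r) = r + 5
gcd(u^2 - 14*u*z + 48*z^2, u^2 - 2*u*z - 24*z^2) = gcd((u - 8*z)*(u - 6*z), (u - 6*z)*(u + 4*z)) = -u + 6*z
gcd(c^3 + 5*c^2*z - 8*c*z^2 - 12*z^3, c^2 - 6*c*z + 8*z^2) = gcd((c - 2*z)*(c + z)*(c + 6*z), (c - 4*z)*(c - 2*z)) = -c + 2*z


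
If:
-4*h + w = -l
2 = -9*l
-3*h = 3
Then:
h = -1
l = -2/9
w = -34/9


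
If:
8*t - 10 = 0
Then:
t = 5/4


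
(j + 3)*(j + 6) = j^2 + 9*j + 18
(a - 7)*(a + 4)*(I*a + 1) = I*a^3 + a^2 - 3*I*a^2 - 3*a - 28*I*a - 28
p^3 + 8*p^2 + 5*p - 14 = (p - 1)*(p + 2)*(p + 7)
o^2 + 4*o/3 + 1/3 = (o + 1/3)*(o + 1)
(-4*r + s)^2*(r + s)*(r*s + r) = 16*r^4*s + 16*r^4 + 8*r^3*s^2 + 8*r^3*s - 7*r^2*s^3 - 7*r^2*s^2 + r*s^4 + r*s^3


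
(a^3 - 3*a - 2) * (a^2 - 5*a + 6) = a^5 - 5*a^4 + 3*a^3 + 13*a^2 - 8*a - 12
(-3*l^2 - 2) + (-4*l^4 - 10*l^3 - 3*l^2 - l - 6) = -4*l^4 - 10*l^3 - 6*l^2 - l - 8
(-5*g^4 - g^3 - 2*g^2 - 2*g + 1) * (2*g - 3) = -10*g^5 + 13*g^4 - g^3 + 2*g^2 + 8*g - 3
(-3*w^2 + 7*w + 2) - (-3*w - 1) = -3*w^2 + 10*w + 3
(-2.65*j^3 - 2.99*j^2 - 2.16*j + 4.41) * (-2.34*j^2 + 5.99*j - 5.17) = 6.201*j^5 - 8.8769*j^4 + 0.844799999999997*j^3 - 7.7995*j^2 + 37.5831*j - 22.7997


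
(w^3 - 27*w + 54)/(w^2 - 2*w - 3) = (w^2 + 3*w - 18)/(w + 1)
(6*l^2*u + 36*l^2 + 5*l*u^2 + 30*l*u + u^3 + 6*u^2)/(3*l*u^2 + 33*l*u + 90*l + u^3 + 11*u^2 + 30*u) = (2*l + u)/(u + 5)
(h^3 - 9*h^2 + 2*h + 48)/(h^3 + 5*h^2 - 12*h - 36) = (h - 8)/(h + 6)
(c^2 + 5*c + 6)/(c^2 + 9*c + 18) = (c + 2)/(c + 6)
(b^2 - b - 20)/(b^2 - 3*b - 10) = (b + 4)/(b + 2)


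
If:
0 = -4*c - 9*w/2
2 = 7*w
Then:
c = -9/28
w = 2/7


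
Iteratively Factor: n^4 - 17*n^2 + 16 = (n + 1)*(n^3 - n^2 - 16*n + 16) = (n - 4)*(n + 1)*(n^2 + 3*n - 4) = (n - 4)*(n - 1)*(n + 1)*(n + 4)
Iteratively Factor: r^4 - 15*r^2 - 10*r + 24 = (r + 2)*(r^3 - 2*r^2 - 11*r + 12) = (r - 4)*(r + 2)*(r^2 + 2*r - 3) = (r - 4)*(r - 1)*(r + 2)*(r + 3)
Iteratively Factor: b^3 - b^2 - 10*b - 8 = (b + 1)*(b^2 - 2*b - 8) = (b + 1)*(b + 2)*(b - 4)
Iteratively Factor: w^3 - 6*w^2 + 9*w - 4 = (w - 4)*(w^2 - 2*w + 1) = (w - 4)*(w - 1)*(w - 1)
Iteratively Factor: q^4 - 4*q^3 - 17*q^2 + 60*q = (q)*(q^3 - 4*q^2 - 17*q + 60) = q*(q - 3)*(q^2 - q - 20) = q*(q - 3)*(q + 4)*(q - 5)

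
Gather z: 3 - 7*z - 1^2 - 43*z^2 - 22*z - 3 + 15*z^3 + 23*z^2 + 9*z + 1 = 15*z^3 - 20*z^2 - 20*z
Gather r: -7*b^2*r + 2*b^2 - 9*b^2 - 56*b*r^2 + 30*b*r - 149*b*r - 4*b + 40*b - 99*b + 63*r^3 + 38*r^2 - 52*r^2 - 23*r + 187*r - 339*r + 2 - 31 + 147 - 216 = -7*b^2 - 63*b + 63*r^3 + r^2*(-56*b - 14) + r*(-7*b^2 - 119*b - 175) - 98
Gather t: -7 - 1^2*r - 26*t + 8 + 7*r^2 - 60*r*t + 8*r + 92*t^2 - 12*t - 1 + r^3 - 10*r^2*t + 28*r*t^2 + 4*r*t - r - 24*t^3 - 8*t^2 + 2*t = r^3 + 7*r^2 + 6*r - 24*t^3 + t^2*(28*r + 84) + t*(-10*r^2 - 56*r - 36)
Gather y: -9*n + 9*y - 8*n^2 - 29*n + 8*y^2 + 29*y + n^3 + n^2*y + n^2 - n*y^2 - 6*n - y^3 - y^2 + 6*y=n^3 - 7*n^2 - 44*n - y^3 + y^2*(7 - n) + y*(n^2 + 44)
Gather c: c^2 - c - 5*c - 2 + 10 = c^2 - 6*c + 8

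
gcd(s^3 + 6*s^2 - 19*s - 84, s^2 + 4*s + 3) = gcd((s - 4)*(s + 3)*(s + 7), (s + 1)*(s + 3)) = s + 3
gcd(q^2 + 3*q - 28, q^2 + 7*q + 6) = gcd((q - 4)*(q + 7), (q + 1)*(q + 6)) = 1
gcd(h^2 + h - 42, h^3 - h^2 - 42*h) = 1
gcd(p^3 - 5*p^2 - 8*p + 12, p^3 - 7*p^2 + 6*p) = p^2 - 7*p + 6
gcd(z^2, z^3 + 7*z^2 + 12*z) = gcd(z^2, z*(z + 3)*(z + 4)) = z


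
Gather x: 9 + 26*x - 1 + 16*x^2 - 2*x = 16*x^2 + 24*x + 8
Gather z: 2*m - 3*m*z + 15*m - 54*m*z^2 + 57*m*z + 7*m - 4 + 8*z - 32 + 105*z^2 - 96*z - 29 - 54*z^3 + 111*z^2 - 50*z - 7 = 24*m - 54*z^3 + z^2*(216 - 54*m) + z*(54*m - 138) - 72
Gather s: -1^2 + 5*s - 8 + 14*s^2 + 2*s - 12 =14*s^2 + 7*s - 21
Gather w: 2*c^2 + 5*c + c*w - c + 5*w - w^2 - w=2*c^2 + 4*c - w^2 + w*(c + 4)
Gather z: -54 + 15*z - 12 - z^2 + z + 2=-z^2 + 16*z - 64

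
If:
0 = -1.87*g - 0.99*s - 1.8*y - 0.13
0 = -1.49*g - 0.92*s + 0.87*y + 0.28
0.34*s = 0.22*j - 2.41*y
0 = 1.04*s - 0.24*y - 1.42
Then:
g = -0.69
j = 1.09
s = 1.34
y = -0.09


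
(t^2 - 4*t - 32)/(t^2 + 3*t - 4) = (t - 8)/(t - 1)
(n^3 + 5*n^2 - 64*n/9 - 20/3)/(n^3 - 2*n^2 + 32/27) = 3*(3*n^2 + 13*n - 30)/(9*n^2 - 24*n + 16)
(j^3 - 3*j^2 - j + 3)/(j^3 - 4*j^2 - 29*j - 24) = (j^2 - 4*j + 3)/(j^2 - 5*j - 24)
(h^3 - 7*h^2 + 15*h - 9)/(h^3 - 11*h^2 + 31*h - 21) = (h - 3)/(h - 7)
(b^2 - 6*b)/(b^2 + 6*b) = (b - 6)/(b + 6)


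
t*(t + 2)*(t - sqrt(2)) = t^3 - sqrt(2)*t^2 + 2*t^2 - 2*sqrt(2)*t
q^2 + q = q*(q + 1)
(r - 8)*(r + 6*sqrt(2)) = r^2 - 8*r + 6*sqrt(2)*r - 48*sqrt(2)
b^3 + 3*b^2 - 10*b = b*(b - 2)*(b + 5)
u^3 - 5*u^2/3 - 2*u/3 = u*(u - 2)*(u + 1/3)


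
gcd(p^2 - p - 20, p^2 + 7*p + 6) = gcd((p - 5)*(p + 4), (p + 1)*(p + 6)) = 1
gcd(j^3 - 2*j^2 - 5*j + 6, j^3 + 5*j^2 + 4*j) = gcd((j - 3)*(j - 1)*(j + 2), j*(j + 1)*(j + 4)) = 1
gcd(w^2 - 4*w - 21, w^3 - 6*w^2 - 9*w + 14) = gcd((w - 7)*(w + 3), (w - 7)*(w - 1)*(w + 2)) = w - 7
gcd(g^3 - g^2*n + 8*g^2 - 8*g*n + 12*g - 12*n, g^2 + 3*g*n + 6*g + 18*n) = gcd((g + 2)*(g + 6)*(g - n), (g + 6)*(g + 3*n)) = g + 6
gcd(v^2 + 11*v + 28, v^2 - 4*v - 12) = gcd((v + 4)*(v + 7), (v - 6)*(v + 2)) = 1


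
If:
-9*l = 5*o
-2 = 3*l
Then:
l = -2/3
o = 6/5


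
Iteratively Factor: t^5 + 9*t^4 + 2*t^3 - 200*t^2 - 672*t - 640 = (t + 4)*(t^4 + 5*t^3 - 18*t^2 - 128*t - 160) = (t - 5)*(t + 4)*(t^3 + 10*t^2 + 32*t + 32) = (t - 5)*(t + 2)*(t + 4)*(t^2 + 8*t + 16) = (t - 5)*(t + 2)*(t + 4)^2*(t + 4)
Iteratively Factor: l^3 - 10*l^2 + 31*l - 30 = (l - 3)*(l^2 - 7*l + 10) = (l - 3)*(l - 2)*(l - 5)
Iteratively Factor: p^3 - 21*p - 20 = (p + 4)*(p^2 - 4*p - 5) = (p - 5)*(p + 4)*(p + 1)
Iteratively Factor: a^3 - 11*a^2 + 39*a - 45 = (a - 5)*(a^2 - 6*a + 9) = (a - 5)*(a - 3)*(a - 3)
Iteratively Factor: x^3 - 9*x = (x + 3)*(x^2 - 3*x) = x*(x + 3)*(x - 3)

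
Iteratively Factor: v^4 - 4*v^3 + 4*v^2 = (v)*(v^3 - 4*v^2 + 4*v) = v^2*(v^2 - 4*v + 4) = v^2*(v - 2)*(v - 2)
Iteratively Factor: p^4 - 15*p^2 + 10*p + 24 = (p + 1)*(p^3 - p^2 - 14*p + 24) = (p - 3)*(p + 1)*(p^2 + 2*p - 8) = (p - 3)*(p + 1)*(p + 4)*(p - 2)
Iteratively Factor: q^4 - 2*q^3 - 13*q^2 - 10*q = (q - 5)*(q^3 + 3*q^2 + 2*q) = (q - 5)*(q + 2)*(q^2 + q) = (q - 5)*(q + 1)*(q + 2)*(q)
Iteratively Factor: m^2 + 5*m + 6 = (m + 2)*(m + 3)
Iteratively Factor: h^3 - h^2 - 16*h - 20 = (h + 2)*(h^2 - 3*h - 10) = (h - 5)*(h + 2)*(h + 2)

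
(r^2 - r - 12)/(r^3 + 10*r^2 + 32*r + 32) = (r^2 - r - 12)/(r^3 + 10*r^2 + 32*r + 32)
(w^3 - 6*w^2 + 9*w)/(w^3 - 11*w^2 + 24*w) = (w - 3)/(w - 8)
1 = 1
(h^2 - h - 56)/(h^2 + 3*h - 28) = (h - 8)/(h - 4)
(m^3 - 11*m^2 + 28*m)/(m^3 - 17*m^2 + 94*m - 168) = m/(m - 6)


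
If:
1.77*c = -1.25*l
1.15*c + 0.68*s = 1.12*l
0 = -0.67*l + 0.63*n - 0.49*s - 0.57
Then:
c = -0.248545279101728*s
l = 0.351940115208047*s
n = 1.15206329712602*s + 0.904761904761905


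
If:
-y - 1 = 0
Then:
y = -1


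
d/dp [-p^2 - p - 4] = -2*p - 1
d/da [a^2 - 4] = 2*a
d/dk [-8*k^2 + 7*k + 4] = 7 - 16*k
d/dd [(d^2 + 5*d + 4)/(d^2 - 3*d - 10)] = 2*(-4*d^2 - 14*d - 19)/(d^4 - 6*d^3 - 11*d^2 + 60*d + 100)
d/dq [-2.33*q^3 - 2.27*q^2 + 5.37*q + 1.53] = -6.99*q^2 - 4.54*q + 5.37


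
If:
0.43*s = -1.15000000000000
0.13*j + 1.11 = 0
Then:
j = -8.54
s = -2.67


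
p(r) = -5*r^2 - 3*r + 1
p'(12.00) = -123.00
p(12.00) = -755.00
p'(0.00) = -3.00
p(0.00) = 1.00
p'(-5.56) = 52.60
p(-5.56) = -136.89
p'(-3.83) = 35.30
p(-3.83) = -60.85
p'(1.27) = -15.70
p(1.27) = -10.87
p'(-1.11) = 8.10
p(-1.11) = -1.83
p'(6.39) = -66.90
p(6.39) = -222.33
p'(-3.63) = 33.30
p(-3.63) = -53.99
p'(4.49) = -47.90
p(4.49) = -113.27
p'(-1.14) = 8.40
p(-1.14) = -2.08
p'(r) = -10*r - 3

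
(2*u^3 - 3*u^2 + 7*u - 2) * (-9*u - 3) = -18*u^4 + 21*u^3 - 54*u^2 - 3*u + 6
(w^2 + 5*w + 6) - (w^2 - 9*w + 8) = 14*w - 2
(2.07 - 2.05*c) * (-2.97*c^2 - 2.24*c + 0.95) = 6.0885*c^3 - 1.5559*c^2 - 6.5843*c + 1.9665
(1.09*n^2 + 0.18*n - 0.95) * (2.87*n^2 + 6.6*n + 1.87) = 3.1283*n^4 + 7.7106*n^3 + 0.4998*n^2 - 5.9334*n - 1.7765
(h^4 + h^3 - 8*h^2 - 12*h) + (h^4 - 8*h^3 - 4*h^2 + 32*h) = 2*h^4 - 7*h^3 - 12*h^2 + 20*h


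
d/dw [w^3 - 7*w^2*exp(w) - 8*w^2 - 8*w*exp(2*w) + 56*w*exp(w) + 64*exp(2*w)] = -7*w^2*exp(w) + 3*w^2 - 16*w*exp(2*w) + 42*w*exp(w) - 16*w + 120*exp(2*w) + 56*exp(w)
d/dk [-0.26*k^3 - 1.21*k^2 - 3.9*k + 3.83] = -0.78*k^2 - 2.42*k - 3.9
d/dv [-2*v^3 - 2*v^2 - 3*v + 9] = -6*v^2 - 4*v - 3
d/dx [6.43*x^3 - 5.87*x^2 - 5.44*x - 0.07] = 19.29*x^2 - 11.74*x - 5.44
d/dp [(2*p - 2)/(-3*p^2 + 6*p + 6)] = 2*(p^2 - 2*p + 4)/(3*(p^4 - 4*p^3 + 8*p + 4))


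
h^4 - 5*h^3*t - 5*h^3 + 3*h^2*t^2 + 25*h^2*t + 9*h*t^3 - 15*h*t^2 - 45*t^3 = (h - 5)*(h - 3*t)^2*(h + t)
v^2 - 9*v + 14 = (v - 7)*(v - 2)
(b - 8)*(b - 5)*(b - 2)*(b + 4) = b^4 - 11*b^3 + 6*b^2 + 184*b - 320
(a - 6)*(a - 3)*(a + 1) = a^3 - 8*a^2 + 9*a + 18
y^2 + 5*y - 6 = (y - 1)*(y + 6)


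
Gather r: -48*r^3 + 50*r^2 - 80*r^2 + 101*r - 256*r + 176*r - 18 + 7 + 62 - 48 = -48*r^3 - 30*r^2 + 21*r + 3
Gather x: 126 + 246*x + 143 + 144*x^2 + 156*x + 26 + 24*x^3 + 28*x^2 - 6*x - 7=24*x^3 + 172*x^2 + 396*x + 288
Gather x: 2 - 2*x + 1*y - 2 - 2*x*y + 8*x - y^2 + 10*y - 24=x*(6 - 2*y) - y^2 + 11*y - 24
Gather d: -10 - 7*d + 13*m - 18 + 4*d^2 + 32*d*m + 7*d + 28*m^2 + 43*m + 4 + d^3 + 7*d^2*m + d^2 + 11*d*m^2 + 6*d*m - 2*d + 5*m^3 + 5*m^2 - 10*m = d^3 + d^2*(7*m + 5) + d*(11*m^2 + 38*m - 2) + 5*m^3 + 33*m^2 + 46*m - 24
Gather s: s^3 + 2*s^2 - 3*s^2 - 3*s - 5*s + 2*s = s^3 - s^2 - 6*s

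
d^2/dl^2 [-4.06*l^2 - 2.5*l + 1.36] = -8.12000000000000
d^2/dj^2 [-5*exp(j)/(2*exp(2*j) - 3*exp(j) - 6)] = (-20*exp(4*j) - 30*exp(3*j) - 360*exp(2*j) + 90*exp(j) - 180)*exp(j)/(8*exp(6*j) - 36*exp(5*j) - 18*exp(4*j) + 189*exp(3*j) + 54*exp(2*j) - 324*exp(j) - 216)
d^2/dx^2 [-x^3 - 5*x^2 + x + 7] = -6*x - 10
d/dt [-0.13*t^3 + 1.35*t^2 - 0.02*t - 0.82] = -0.39*t^2 + 2.7*t - 0.02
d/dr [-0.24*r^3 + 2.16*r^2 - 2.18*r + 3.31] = -0.72*r^2 + 4.32*r - 2.18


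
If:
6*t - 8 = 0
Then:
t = 4/3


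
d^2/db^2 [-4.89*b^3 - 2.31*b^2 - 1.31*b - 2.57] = -29.34*b - 4.62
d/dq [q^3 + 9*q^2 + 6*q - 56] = 3*q^2 + 18*q + 6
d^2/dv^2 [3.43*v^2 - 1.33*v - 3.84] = 6.86000000000000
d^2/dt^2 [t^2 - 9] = 2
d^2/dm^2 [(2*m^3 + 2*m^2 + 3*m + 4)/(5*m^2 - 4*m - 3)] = 2*(177*m^3 + 462*m^2 - 51*m + 106)/(125*m^6 - 300*m^5 + 15*m^4 + 296*m^3 - 9*m^2 - 108*m - 27)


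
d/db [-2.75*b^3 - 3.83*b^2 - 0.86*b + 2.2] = -8.25*b^2 - 7.66*b - 0.86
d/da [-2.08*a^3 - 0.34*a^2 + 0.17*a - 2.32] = -6.24*a^2 - 0.68*a + 0.17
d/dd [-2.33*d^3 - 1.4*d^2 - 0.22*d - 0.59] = -6.99*d^2 - 2.8*d - 0.22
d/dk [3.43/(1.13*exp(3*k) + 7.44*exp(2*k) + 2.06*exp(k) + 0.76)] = (-11.6277*exp(2*k) - 51.0384*exp(k) - 7.0658)*exp(k)/(1.13*exp(3*k) + 7.44*exp(2*k) + 2.06*exp(k) + 0.76)^2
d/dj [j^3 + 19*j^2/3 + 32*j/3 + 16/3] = 3*j^2 + 38*j/3 + 32/3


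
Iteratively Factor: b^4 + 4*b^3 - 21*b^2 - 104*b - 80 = (b - 5)*(b^3 + 9*b^2 + 24*b + 16) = (b - 5)*(b + 4)*(b^2 + 5*b + 4) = (b - 5)*(b + 1)*(b + 4)*(b + 4)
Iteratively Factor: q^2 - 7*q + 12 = (q - 4)*(q - 3)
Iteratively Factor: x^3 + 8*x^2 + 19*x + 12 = (x + 1)*(x^2 + 7*x + 12) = (x + 1)*(x + 3)*(x + 4)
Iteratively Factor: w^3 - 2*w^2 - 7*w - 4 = (w - 4)*(w^2 + 2*w + 1) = (w - 4)*(w + 1)*(w + 1)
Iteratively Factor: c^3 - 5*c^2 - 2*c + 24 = (c - 3)*(c^2 - 2*c - 8) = (c - 4)*(c - 3)*(c + 2)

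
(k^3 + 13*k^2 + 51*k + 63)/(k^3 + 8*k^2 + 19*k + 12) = (k^2 + 10*k + 21)/(k^2 + 5*k + 4)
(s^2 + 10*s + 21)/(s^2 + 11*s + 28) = (s + 3)/(s + 4)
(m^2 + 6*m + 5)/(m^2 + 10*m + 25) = (m + 1)/(m + 5)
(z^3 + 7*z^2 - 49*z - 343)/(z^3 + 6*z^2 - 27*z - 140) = (z^2 - 49)/(z^2 - z - 20)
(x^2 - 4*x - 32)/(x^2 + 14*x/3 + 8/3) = 3*(x - 8)/(3*x + 2)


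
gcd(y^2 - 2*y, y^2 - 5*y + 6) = y - 2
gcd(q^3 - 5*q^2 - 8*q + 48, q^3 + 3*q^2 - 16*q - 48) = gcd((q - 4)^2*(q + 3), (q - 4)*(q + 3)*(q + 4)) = q^2 - q - 12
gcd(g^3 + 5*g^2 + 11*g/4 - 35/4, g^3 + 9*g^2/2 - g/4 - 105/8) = g^2 + 6*g + 35/4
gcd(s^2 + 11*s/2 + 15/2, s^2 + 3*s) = s + 3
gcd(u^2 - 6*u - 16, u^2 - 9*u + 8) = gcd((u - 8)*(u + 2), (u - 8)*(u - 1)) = u - 8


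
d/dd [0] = 0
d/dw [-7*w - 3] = -7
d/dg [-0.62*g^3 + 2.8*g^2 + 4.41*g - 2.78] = -1.86*g^2 + 5.6*g + 4.41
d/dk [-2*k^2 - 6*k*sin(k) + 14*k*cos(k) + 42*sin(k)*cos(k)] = -14*k*sin(k) - 6*k*cos(k) - 4*k - 6*sin(k) + 14*cos(k) + 42*cos(2*k)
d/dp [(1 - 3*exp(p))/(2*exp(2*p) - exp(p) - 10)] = ((3*exp(p) - 1)*(4*exp(p) - 1) - 6*exp(2*p) + 3*exp(p) + 30)*exp(p)/(-2*exp(2*p) + exp(p) + 10)^2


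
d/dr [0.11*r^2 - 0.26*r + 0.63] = 0.22*r - 0.26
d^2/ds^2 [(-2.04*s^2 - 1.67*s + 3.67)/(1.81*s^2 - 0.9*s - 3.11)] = (-17.588494*s^3 + 3.23953800000002*s^2 - 92.274162*s + 17.149486)/(5.929741*s^6 - 8.84547*s^5 - 26.167713*s^4 + 29.66814*s^3 + 44.962203*s^2 - 26.11467*s - 30.080231)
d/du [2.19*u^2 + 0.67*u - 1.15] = 4.38*u + 0.67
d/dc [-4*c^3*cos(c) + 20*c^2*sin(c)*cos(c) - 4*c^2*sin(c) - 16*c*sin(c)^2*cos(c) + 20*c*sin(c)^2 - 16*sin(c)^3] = 4*c^3*sin(c) - 40*c^2*sin(c)^2 - 16*c^2*cos(c) + 20*c^2 + 48*c*sin(c)^3 + 80*c*sin(c)*cos(c) - 40*c*sin(c) - 64*sin(c)^2*cos(c) + 20*sin(c)^2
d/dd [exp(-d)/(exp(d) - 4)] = 2*(2 - exp(d))*exp(-d)/(exp(2*d) - 8*exp(d) + 16)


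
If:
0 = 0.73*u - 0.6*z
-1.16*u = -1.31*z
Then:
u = 0.00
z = 0.00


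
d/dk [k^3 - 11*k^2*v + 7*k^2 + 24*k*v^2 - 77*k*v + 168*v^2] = 3*k^2 - 22*k*v + 14*k + 24*v^2 - 77*v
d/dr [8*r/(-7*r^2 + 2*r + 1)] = 8*(7*r^2 + 1)/(49*r^4 - 28*r^3 - 10*r^2 + 4*r + 1)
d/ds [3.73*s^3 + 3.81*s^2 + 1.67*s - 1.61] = 11.19*s^2 + 7.62*s + 1.67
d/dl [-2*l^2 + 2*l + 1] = 2 - 4*l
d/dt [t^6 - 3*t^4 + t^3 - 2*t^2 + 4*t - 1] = 6*t^5 - 12*t^3 + 3*t^2 - 4*t + 4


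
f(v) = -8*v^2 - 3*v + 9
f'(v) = -16*v - 3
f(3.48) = -98.32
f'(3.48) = -58.68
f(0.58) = 4.57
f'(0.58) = -12.28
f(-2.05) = -18.47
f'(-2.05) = 29.80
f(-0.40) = 8.92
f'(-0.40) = 3.40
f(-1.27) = -0.09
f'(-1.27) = 17.32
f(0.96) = -1.25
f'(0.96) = -18.36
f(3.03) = -73.54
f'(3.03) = -51.48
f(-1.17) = 1.56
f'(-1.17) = 15.72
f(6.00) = -297.00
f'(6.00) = -99.00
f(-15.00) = -1746.00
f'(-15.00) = 237.00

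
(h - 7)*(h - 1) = h^2 - 8*h + 7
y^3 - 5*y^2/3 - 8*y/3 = y*(y - 8/3)*(y + 1)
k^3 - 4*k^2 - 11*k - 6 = (k - 6)*(k + 1)^2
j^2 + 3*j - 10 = (j - 2)*(j + 5)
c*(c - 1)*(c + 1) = c^3 - c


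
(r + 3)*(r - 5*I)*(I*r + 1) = I*r^3 + 6*r^2 + 3*I*r^2 + 18*r - 5*I*r - 15*I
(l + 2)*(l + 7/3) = l^2 + 13*l/3 + 14/3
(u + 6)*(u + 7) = u^2 + 13*u + 42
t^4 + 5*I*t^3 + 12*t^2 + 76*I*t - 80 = (t - 4*I)*(t + 2*I)^2*(t + 5*I)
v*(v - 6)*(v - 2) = v^3 - 8*v^2 + 12*v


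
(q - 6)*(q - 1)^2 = q^3 - 8*q^2 + 13*q - 6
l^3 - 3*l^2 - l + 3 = (l - 3)*(l - 1)*(l + 1)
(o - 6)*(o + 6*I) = o^2 - 6*o + 6*I*o - 36*I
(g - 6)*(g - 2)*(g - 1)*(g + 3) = g^4 - 6*g^3 - 7*g^2 + 48*g - 36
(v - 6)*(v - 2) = v^2 - 8*v + 12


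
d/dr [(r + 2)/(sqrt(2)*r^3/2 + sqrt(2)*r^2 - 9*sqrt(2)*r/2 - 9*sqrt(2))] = -2*sqrt(2)*r/(r^4 - 18*r^2 + 81)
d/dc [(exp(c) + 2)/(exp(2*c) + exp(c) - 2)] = -exp(c)/(exp(2*c) - 2*exp(c) + 1)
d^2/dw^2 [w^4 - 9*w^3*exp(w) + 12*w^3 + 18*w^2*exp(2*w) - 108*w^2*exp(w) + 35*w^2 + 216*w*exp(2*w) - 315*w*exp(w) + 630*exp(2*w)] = -9*w^3*exp(w) + 72*w^2*exp(2*w) - 162*w^2*exp(w) + 12*w^2 + 1008*w*exp(2*w) - 801*w*exp(w) + 72*w + 3420*exp(2*w) - 846*exp(w) + 70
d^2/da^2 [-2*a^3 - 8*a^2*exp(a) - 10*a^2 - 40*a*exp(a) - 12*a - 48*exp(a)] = -8*a^2*exp(a) - 72*a*exp(a) - 12*a - 144*exp(a) - 20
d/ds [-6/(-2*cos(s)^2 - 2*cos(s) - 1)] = 12*(sin(s) + sin(2*s))/(2*cos(s) + cos(2*s) + 2)^2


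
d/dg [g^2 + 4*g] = 2*g + 4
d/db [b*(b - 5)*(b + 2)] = 3*b^2 - 6*b - 10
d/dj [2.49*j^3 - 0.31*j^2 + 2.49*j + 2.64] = 7.47*j^2 - 0.62*j + 2.49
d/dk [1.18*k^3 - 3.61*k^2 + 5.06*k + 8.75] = 3.54*k^2 - 7.22*k + 5.06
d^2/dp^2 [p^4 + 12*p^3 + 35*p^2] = 12*p^2 + 72*p + 70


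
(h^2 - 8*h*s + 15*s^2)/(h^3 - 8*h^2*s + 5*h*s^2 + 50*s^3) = (-h + 3*s)/(-h^2 + 3*h*s + 10*s^2)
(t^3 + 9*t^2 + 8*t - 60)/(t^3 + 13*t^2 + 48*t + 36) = (t^2 + 3*t - 10)/(t^2 + 7*t + 6)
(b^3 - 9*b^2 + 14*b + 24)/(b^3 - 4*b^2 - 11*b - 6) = (b - 4)/(b + 1)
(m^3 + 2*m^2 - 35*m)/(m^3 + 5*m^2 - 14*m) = (m - 5)/(m - 2)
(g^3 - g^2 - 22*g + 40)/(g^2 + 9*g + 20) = (g^2 - 6*g + 8)/(g + 4)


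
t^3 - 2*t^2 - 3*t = t*(t - 3)*(t + 1)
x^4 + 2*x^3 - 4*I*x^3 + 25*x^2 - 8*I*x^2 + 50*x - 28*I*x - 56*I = (x + 2)*(x - 7*I)*(x - I)*(x + 4*I)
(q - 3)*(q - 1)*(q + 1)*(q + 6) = q^4 + 3*q^3 - 19*q^2 - 3*q + 18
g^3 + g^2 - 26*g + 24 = (g - 4)*(g - 1)*(g + 6)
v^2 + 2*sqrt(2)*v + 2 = (v + sqrt(2))^2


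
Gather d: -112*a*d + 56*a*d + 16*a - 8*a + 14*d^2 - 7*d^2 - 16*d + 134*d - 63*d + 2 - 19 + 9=8*a + 7*d^2 + d*(55 - 56*a) - 8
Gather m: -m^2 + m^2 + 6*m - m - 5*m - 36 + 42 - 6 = 0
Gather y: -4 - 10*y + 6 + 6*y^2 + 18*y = 6*y^2 + 8*y + 2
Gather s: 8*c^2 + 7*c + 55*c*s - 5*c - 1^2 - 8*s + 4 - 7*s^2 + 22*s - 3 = 8*c^2 + 2*c - 7*s^2 + s*(55*c + 14)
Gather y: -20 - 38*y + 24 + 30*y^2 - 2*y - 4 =30*y^2 - 40*y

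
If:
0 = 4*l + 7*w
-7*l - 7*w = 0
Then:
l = 0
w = 0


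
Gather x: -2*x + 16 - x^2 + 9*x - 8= -x^2 + 7*x + 8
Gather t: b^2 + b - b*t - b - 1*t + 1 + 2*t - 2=b^2 + t*(1 - b) - 1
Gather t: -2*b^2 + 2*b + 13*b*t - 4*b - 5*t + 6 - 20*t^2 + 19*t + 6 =-2*b^2 - 2*b - 20*t^2 + t*(13*b + 14) + 12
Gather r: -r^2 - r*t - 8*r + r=-r^2 + r*(-t - 7)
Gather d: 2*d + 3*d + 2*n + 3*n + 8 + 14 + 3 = 5*d + 5*n + 25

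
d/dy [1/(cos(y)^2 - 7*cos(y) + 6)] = (2*cos(y) - 7)*sin(y)/(cos(y)^2 - 7*cos(y) + 6)^2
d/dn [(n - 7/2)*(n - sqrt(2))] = 2*n - 7/2 - sqrt(2)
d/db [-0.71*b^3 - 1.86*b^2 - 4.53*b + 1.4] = -2.13*b^2 - 3.72*b - 4.53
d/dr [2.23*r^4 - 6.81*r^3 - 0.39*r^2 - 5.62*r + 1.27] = 8.92*r^3 - 20.43*r^2 - 0.78*r - 5.62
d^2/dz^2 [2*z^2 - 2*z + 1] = 4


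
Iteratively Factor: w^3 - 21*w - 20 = (w + 1)*(w^2 - w - 20) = (w + 1)*(w + 4)*(w - 5)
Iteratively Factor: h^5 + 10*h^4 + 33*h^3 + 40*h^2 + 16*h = (h + 4)*(h^4 + 6*h^3 + 9*h^2 + 4*h) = (h + 1)*(h + 4)*(h^3 + 5*h^2 + 4*h) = (h + 1)^2*(h + 4)*(h^2 + 4*h) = h*(h + 1)^2*(h + 4)*(h + 4)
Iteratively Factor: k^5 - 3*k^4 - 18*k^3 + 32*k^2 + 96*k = (k + 3)*(k^4 - 6*k^3 + 32*k) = (k - 4)*(k + 3)*(k^3 - 2*k^2 - 8*k) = k*(k - 4)*(k + 3)*(k^2 - 2*k - 8) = k*(k - 4)^2*(k + 3)*(k + 2)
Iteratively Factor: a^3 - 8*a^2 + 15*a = (a - 5)*(a^2 - 3*a) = (a - 5)*(a - 3)*(a)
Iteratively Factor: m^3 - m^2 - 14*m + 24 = (m - 3)*(m^2 + 2*m - 8) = (m - 3)*(m - 2)*(m + 4)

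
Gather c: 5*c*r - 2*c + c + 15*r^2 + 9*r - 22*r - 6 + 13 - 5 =c*(5*r - 1) + 15*r^2 - 13*r + 2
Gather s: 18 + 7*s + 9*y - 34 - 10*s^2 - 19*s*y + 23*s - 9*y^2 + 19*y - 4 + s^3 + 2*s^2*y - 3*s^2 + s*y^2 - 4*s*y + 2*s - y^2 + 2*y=s^3 + s^2*(2*y - 13) + s*(y^2 - 23*y + 32) - 10*y^2 + 30*y - 20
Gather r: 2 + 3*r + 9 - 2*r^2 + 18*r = -2*r^2 + 21*r + 11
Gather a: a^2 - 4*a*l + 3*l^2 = a^2 - 4*a*l + 3*l^2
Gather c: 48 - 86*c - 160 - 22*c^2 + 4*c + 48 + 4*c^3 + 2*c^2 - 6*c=4*c^3 - 20*c^2 - 88*c - 64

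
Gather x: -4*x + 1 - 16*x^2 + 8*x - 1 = -16*x^2 + 4*x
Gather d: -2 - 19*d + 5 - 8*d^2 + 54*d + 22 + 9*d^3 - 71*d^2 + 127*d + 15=9*d^3 - 79*d^2 + 162*d + 40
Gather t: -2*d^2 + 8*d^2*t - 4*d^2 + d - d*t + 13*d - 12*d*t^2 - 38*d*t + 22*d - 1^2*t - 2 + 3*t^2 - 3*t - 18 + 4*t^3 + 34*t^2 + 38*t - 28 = -6*d^2 + 36*d + 4*t^3 + t^2*(37 - 12*d) + t*(8*d^2 - 39*d + 34) - 48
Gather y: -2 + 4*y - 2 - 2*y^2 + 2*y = -2*y^2 + 6*y - 4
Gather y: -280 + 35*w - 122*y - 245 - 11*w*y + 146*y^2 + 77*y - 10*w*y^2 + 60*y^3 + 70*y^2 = 35*w + 60*y^3 + y^2*(216 - 10*w) + y*(-11*w - 45) - 525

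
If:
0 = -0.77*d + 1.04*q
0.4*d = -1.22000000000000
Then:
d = -3.05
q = -2.26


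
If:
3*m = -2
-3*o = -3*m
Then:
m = -2/3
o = -2/3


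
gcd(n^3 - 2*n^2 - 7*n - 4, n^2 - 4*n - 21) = 1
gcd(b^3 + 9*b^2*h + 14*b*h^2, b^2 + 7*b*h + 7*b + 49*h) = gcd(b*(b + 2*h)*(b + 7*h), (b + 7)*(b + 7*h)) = b + 7*h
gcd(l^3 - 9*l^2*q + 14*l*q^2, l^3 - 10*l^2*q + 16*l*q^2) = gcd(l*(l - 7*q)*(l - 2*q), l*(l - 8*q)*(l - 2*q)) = -l^2 + 2*l*q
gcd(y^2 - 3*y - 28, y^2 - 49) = y - 7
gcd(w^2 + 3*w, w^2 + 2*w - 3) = w + 3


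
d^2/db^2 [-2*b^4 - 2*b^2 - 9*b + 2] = -24*b^2 - 4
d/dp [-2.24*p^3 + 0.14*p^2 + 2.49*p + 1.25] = -6.72*p^2 + 0.28*p + 2.49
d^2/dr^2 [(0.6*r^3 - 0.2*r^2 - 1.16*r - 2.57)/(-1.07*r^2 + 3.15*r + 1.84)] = (3.5527136788005e-15*r^4 - 10.265192*r^3 - 0.848682000000001*r^2 - 50.458422*r + 49.028802)/(1.225043*r^6 - 10.819305*r^5 + 25.531377*r^4 + 5.95444500000001*r^3 - 43.904424*r^2 - 31.99392*r - 6.229504)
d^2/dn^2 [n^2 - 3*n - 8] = 2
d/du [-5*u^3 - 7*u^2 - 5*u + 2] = -15*u^2 - 14*u - 5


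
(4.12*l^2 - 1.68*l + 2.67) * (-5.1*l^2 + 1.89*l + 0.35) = -21.012*l^4 + 16.3548*l^3 - 15.3502*l^2 + 4.4583*l + 0.9345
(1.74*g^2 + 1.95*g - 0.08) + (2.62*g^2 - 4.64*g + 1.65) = 4.36*g^2 - 2.69*g + 1.57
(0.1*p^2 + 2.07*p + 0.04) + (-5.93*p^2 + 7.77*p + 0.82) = -5.83*p^2 + 9.84*p + 0.86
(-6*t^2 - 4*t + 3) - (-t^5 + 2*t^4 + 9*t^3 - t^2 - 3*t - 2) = t^5 - 2*t^4 - 9*t^3 - 5*t^2 - t + 5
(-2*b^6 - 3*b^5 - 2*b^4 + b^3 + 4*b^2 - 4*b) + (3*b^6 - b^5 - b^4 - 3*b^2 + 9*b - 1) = b^6 - 4*b^5 - 3*b^4 + b^3 + b^2 + 5*b - 1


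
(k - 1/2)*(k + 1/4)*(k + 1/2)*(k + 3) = k^4 + 13*k^3/4 + k^2/2 - 13*k/16 - 3/16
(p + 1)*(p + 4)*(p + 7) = p^3 + 12*p^2 + 39*p + 28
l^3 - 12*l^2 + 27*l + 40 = (l - 8)*(l - 5)*(l + 1)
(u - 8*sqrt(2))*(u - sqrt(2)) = u^2 - 9*sqrt(2)*u + 16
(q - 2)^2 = q^2 - 4*q + 4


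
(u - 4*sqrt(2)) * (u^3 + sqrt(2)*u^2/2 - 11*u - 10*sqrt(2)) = u^4 - 7*sqrt(2)*u^3/2 - 15*u^2 + 34*sqrt(2)*u + 80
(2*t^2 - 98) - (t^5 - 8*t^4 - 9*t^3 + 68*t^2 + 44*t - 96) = -t^5 + 8*t^4 + 9*t^3 - 66*t^2 - 44*t - 2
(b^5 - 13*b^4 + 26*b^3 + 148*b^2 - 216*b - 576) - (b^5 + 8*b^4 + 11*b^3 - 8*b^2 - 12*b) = -21*b^4 + 15*b^3 + 156*b^2 - 204*b - 576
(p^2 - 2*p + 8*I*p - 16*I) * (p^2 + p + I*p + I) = p^4 - p^3 + 9*I*p^3 - 10*p^2 - 9*I*p^2 + 8*p - 18*I*p + 16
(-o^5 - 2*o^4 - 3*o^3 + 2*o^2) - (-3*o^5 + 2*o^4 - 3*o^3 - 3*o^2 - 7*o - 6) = 2*o^5 - 4*o^4 + 5*o^2 + 7*o + 6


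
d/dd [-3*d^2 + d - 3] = 1 - 6*d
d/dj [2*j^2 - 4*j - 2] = 4*j - 4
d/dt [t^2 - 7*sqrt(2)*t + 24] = 2*t - 7*sqrt(2)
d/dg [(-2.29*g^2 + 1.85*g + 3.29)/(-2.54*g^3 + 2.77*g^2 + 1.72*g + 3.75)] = (-5.8166*g^4 + 9.398*g^3 + 16.0065*g^2 - 35.4016*g + 1.2787)/(6.4516*g^6 - 14.0716*g^5 - 1.0647*g^4 - 9.5212*g^3 + 23.7334*g^2 + 12.9*g + 14.0625)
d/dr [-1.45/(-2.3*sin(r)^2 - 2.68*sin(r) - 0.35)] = -(6.67*sin(r) + 3.886)*cos(r)/(2.3*sin(r)^2 + 2.68*sin(r) + 0.35)^2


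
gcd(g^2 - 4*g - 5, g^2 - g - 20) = g - 5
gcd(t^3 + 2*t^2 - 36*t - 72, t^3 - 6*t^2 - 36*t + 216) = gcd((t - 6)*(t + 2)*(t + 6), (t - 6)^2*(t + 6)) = t^2 - 36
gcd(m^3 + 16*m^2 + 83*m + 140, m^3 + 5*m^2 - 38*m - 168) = m^2 + 11*m + 28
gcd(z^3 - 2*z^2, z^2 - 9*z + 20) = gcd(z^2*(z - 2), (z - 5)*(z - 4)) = 1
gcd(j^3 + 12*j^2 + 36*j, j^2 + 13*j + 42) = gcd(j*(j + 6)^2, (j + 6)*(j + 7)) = j + 6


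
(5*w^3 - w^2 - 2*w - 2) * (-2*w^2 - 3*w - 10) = -10*w^5 - 13*w^4 - 43*w^3 + 20*w^2 + 26*w + 20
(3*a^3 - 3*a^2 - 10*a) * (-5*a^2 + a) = -15*a^5 + 18*a^4 + 47*a^3 - 10*a^2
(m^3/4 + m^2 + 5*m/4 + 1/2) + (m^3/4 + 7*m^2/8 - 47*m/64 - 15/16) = m^3/2 + 15*m^2/8 + 33*m/64 - 7/16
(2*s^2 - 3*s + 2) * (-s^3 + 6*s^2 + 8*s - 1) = -2*s^5 + 15*s^4 - 4*s^3 - 14*s^2 + 19*s - 2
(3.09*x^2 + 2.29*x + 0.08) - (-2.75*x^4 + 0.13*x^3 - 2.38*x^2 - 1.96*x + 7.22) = 2.75*x^4 - 0.13*x^3 + 5.47*x^2 + 4.25*x - 7.14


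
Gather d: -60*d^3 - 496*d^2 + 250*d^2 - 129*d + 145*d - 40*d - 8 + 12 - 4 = -60*d^3 - 246*d^2 - 24*d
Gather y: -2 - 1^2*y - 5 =-y - 7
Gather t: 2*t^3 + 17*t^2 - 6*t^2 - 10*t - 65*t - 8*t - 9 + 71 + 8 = 2*t^3 + 11*t^2 - 83*t + 70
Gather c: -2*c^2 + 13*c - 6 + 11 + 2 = -2*c^2 + 13*c + 7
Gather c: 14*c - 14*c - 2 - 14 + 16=0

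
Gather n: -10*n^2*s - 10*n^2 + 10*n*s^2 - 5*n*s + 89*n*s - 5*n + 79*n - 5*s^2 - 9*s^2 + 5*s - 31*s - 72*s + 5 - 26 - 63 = n^2*(-10*s - 10) + n*(10*s^2 + 84*s + 74) - 14*s^2 - 98*s - 84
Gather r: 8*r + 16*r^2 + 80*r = 16*r^2 + 88*r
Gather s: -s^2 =-s^2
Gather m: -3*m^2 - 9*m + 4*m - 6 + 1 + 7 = -3*m^2 - 5*m + 2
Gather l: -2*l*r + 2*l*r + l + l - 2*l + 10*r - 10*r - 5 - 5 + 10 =0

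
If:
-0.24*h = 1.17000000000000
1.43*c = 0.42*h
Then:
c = -1.43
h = -4.88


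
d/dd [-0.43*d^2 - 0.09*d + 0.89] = -0.86*d - 0.09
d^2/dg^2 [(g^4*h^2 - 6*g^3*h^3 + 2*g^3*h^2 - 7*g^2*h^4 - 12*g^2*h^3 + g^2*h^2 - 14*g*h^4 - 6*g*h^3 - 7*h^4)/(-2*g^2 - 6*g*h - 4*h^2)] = h^2*(-g^3 - 6*g^2*h - 12*g*h^2 + 28*h^3 - 36*h^2 + 9*h)/(g^3 + 6*g^2*h + 12*g*h^2 + 8*h^3)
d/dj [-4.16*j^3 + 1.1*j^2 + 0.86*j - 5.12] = -12.48*j^2 + 2.2*j + 0.86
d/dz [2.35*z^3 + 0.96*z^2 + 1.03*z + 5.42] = 7.05*z^2 + 1.92*z + 1.03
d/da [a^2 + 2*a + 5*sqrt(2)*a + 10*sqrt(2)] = 2*a + 2 + 5*sqrt(2)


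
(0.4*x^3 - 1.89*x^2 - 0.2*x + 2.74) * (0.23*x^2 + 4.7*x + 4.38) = 0.092*x^5 + 1.4453*x^4 - 7.177*x^3 - 8.588*x^2 + 12.002*x + 12.0012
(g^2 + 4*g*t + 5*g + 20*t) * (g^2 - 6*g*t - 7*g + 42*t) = g^4 - 2*g^3*t - 2*g^3 - 24*g^2*t^2 + 4*g^2*t - 35*g^2 + 48*g*t^2 + 70*g*t + 840*t^2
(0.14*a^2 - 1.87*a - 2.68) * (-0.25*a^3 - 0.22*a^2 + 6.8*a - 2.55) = -0.035*a^5 + 0.4367*a^4 + 2.0334*a^3 - 12.4834*a^2 - 13.4555*a + 6.834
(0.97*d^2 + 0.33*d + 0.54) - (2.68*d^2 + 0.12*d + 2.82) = -1.71*d^2 + 0.21*d - 2.28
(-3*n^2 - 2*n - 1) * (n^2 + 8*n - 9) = -3*n^4 - 26*n^3 + 10*n^2 + 10*n + 9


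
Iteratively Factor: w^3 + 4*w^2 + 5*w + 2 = (w + 1)*(w^2 + 3*w + 2) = (w + 1)*(w + 2)*(w + 1)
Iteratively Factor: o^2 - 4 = (o - 2)*(o + 2)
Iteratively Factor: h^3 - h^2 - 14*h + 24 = (h + 4)*(h^2 - 5*h + 6) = (h - 2)*(h + 4)*(h - 3)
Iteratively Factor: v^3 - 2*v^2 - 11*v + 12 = (v - 1)*(v^2 - v - 12) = (v - 1)*(v + 3)*(v - 4)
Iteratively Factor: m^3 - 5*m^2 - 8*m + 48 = (m - 4)*(m^2 - m - 12) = (m - 4)*(m + 3)*(m - 4)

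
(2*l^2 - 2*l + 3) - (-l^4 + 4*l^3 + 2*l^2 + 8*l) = l^4 - 4*l^3 - 10*l + 3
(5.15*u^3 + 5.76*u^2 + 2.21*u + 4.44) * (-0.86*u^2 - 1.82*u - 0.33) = -4.429*u^5 - 14.3266*u^4 - 14.0833*u^3 - 9.7414*u^2 - 8.8101*u - 1.4652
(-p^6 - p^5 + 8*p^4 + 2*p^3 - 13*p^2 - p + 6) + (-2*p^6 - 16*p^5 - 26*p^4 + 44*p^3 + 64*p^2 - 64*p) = -3*p^6 - 17*p^5 - 18*p^4 + 46*p^3 + 51*p^2 - 65*p + 6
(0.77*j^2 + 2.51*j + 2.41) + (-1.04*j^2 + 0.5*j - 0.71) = -0.27*j^2 + 3.01*j + 1.7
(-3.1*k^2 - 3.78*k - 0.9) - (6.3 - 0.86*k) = -3.1*k^2 - 2.92*k - 7.2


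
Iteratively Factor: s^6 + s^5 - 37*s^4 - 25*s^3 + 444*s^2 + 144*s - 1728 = (s + 3)*(s^5 - 2*s^4 - 31*s^3 + 68*s^2 + 240*s - 576) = (s - 4)*(s + 3)*(s^4 + 2*s^3 - 23*s^2 - 24*s + 144) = (s - 4)*(s - 3)*(s + 3)*(s^3 + 5*s^2 - 8*s - 48) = (s - 4)*(s - 3)*(s + 3)*(s + 4)*(s^2 + s - 12) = (s - 4)*(s - 3)*(s + 3)*(s + 4)^2*(s - 3)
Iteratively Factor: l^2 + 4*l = (l + 4)*(l)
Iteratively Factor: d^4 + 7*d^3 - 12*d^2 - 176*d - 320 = (d + 4)*(d^3 + 3*d^2 - 24*d - 80) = (d + 4)^2*(d^2 - d - 20) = (d + 4)^3*(d - 5)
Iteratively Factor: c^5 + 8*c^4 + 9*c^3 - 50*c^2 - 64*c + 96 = (c - 2)*(c^4 + 10*c^3 + 29*c^2 + 8*c - 48) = (c - 2)*(c + 3)*(c^3 + 7*c^2 + 8*c - 16) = (c - 2)*(c - 1)*(c + 3)*(c^2 + 8*c + 16) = (c - 2)*(c - 1)*(c + 3)*(c + 4)*(c + 4)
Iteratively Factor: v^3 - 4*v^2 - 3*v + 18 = (v + 2)*(v^2 - 6*v + 9) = (v - 3)*(v + 2)*(v - 3)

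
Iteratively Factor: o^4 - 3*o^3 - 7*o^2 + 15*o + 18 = (o - 3)*(o^3 - 7*o - 6) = (o - 3)*(o + 2)*(o^2 - 2*o - 3) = (o - 3)*(o + 1)*(o + 2)*(o - 3)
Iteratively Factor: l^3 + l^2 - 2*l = (l - 1)*(l^2 + 2*l) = (l - 1)*(l + 2)*(l)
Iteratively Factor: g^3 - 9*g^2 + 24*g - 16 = (g - 4)*(g^2 - 5*g + 4) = (g - 4)^2*(g - 1)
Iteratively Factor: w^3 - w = (w - 1)*(w^2 + w) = (w - 1)*(w + 1)*(w)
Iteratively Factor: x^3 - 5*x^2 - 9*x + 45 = (x + 3)*(x^2 - 8*x + 15) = (x - 3)*(x + 3)*(x - 5)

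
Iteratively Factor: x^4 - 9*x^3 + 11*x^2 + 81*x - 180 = (x - 5)*(x^3 - 4*x^2 - 9*x + 36) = (x - 5)*(x + 3)*(x^2 - 7*x + 12) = (x - 5)*(x - 4)*(x + 3)*(x - 3)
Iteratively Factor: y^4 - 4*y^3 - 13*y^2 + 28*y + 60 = (y + 2)*(y^3 - 6*y^2 - y + 30) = (y - 3)*(y + 2)*(y^2 - 3*y - 10) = (y - 3)*(y + 2)^2*(y - 5)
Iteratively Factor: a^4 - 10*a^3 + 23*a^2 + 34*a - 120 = (a + 2)*(a^3 - 12*a^2 + 47*a - 60) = (a - 4)*(a + 2)*(a^2 - 8*a + 15) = (a - 5)*(a - 4)*(a + 2)*(a - 3)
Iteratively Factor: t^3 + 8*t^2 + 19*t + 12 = (t + 4)*(t^2 + 4*t + 3) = (t + 1)*(t + 4)*(t + 3)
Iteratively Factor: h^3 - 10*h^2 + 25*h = (h - 5)*(h^2 - 5*h) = (h - 5)^2*(h)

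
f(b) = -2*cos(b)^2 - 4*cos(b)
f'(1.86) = 2.74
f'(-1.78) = -3.10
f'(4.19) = -1.74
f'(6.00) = -2.19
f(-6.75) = -5.17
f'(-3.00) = -0.00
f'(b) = 4*sin(b)*cos(b) + 4*sin(b)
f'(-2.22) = -1.26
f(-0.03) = -6.00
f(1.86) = 0.98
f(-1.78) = 0.74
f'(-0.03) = -0.24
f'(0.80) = 4.87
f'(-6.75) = -3.41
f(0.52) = -4.98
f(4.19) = 1.50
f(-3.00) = 2.00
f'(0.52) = 3.71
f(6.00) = -5.68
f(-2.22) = 1.69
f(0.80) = -3.76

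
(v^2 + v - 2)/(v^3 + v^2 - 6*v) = (v^2 + v - 2)/(v*(v^2 + v - 6))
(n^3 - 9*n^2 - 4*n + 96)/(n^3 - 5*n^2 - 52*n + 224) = (n + 3)/(n + 7)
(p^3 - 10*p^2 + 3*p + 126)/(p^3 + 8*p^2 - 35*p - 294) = (p^2 - 4*p - 21)/(p^2 + 14*p + 49)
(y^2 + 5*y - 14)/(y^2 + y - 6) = (y + 7)/(y + 3)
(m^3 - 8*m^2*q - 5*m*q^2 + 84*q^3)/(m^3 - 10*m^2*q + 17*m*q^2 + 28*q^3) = (m + 3*q)/(m + q)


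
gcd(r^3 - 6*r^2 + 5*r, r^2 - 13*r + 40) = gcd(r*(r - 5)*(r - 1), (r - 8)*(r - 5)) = r - 5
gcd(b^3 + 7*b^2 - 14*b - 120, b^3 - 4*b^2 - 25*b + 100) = b^2 + b - 20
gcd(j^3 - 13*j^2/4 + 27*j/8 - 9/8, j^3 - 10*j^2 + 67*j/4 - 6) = j - 3/2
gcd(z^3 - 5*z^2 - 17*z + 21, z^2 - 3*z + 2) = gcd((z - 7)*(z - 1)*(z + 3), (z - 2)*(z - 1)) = z - 1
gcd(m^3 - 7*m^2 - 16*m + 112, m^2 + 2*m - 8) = m + 4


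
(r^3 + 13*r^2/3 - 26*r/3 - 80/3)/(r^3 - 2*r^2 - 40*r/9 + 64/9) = 3*(r + 5)/(3*r - 4)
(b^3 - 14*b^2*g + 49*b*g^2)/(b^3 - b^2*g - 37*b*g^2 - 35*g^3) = b*(b - 7*g)/(b^2 + 6*b*g + 5*g^2)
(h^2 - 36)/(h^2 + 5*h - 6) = (h - 6)/(h - 1)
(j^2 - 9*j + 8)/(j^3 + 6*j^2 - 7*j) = (j - 8)/(j*(j + 7))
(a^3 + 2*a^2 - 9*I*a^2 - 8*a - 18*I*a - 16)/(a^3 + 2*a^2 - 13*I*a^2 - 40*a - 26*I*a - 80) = (a - I)/(a - 5*I)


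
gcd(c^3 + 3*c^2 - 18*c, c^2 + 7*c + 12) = 1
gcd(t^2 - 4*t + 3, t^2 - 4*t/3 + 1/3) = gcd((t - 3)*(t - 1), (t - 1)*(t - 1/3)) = t - 1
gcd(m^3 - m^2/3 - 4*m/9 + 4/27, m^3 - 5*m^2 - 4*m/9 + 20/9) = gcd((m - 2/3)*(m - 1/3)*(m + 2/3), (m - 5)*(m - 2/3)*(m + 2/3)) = m^2 - 4/9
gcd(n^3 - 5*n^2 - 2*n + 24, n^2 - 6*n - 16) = n + 2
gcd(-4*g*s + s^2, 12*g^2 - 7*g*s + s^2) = -4*g + s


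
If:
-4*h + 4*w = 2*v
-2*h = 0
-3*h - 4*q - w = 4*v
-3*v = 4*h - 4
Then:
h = 0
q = -3/2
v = 4/3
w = 2/3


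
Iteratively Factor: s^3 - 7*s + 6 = (s + 3)*(s^2 - 3*s + 2) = (s - 1)*(s + 3)*(s - 2)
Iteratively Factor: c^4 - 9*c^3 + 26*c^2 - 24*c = (c - 3)*(c^3 - 6*c^2 + 8*c) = c*(c - 3)*(c^2 - 6*c + 8) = c*(c - 3)*(c - 2)*(c - 4)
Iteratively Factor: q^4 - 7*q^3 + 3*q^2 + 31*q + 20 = (q - 4)*(q^3 - 3*q^2 - 9*q - 5) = (q - 5)*(q - 4)*(q^2 + 2*q + 1) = (q - 5)*(q - 4)*(q + 1)*(q + 1)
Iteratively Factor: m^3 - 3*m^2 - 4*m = (m + 1)*(m^2 - 4*m) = (m - 4)*(m + 1)*(m)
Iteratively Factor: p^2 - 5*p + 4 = (p - 1)*(p - 4)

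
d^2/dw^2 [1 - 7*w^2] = -14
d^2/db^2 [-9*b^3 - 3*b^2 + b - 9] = -54*b - 6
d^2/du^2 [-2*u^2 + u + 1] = -4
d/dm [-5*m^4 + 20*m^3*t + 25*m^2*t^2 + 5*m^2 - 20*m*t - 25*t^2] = -20*m^3 + 60*m^2*t + 50*m*t^2 + 10*m - 20*t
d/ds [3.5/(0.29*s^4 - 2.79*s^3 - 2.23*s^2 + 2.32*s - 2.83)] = (-4.06*s^3 + 29.295*s^2 + 15.61*s - 8.12)/(-0.29*s^4 + 2.79*s^3 + 2.23*s^2 - 2.32*s + 2.83)^2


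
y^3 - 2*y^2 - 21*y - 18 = (y - 6)*(y + 1)*(y + 3)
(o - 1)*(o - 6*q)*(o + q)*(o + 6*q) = o^4 + o^3*q - o^3 - 36*o^2*q^2 - o^2*q - 36*o*q^3 + 36*o*q^2 + 36*q^3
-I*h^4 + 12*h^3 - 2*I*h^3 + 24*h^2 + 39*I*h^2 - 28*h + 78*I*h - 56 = (h + 2)*(h + 4*I)*(h + 7*I)*(-I*h + 1)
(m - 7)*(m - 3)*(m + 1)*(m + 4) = m^4 - 5*m^3 - 25*m^2 + 65*m + 84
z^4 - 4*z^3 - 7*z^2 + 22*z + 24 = (z - 4)*(z - 3)*(z + 1)*(z + 2)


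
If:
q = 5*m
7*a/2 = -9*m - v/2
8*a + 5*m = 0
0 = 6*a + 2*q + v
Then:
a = 0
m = 0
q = 0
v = 0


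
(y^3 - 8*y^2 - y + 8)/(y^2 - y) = y - 7 - 8/y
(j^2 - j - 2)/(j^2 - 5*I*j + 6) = (j^2 - j - 2)/(j^2 - 5*I*j + 6)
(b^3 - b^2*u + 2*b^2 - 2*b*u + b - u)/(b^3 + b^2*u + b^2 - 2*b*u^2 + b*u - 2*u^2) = (b + 1)/(b + 2*u)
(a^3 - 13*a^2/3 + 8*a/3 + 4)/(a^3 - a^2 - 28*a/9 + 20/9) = 3*(3*a^2 - 7*a - 6)/(9*a^2 + 9*a - 10)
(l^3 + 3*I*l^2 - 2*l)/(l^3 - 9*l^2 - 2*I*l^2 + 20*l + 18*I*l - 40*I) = l*(l^2 + 3*I*l - 2)/(l^3 - l^2*(9 + 2*I) + 2*l*(10 + 9*I) - 40*I)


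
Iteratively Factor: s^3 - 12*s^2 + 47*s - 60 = (s - 3)*(s^2 - 9*s + 20) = (s - 5)*(s - 3)*(s - 4)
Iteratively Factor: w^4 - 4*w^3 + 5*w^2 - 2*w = (w - 2)*(w^3 - 2*w^2 + w) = w*(w - 2)*(w^2 - 2*w + 1) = w*(w - 2)*(w - 1)*(w - 1)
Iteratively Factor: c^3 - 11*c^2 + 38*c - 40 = (c - 5)*(c^2 - 6*c + 8) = (c - 5)*(c - 4)*(c - 2)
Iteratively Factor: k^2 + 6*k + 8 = (k + 4)*(k + 2)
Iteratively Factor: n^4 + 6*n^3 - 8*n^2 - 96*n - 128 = (n + 4)*(n^3 + 2*n^2 - 16*n - 32) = (n + 2)*(n + 4)*(n^2 - 16) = (n + 2)*(n + 4)^2*(n - 4)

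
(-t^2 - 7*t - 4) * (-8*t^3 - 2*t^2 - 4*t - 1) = 8*t^5 + 58*t^4 + 50*t^3 + 37*t^2 + 23*t + 4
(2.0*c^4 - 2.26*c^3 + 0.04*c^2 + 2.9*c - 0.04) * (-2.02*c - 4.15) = -4.04*c^5 - 3.7348*c^4 + 9.2982*c^3 - 6.024*c^2 - 11.9542*c + 0.166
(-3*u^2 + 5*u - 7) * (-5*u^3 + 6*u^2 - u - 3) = 15*u^5 - 43*u^4 + 68*u^3 - 38*u^2 - 8*u + 21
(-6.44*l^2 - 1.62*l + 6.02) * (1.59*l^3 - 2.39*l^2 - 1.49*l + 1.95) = -10.2396*l^5 + 12.8158*l^4 + 23.0392*l^3 - 24.532*l^2 - 12.1288*l + 11.739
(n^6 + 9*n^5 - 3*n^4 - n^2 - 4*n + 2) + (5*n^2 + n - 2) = n^6 + 9*n^5 - 3*n^4 + 4*n^2 - 3*n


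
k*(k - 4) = k^2 - 4*k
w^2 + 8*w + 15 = (w + 3)*(w + 5)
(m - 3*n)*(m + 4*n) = m^2 + m*n - 12*n^2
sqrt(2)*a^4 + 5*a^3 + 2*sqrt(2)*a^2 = a^2*(a + 2*sqrt(2))*(sqrt(2)*a + 1)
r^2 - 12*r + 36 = (r - 6)^2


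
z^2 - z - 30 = (z - 6)*(z + 5)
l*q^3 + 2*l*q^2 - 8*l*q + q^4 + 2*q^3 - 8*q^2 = q*(l + q)*(q - 2)*(q + 4)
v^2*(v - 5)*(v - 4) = v^4 - 9*v^3 + 20*v^2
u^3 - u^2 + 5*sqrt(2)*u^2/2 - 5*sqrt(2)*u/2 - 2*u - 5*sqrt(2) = (u - 2)*(u + 1)*(u + 5*sqrt(2)/2)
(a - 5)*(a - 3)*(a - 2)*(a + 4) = a^4 - 6*a^3 - 9*a^2 + 94*a - 120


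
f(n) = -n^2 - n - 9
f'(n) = -2*n - 1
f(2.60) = -18.36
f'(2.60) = -6.20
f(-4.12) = -21.85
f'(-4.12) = 7.24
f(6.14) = -52.84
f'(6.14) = -13.28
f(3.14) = -22.00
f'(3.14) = -7.28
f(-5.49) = -33.65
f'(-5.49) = 9.98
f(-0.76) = -8.82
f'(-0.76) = 0.52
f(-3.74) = -19.25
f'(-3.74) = 6.48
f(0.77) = -10.36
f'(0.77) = -2.54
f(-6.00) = -39.00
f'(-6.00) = 11.00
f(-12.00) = -141.00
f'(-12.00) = 23.00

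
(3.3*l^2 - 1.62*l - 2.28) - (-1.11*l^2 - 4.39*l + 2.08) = 4.41*l^2 + 2.77*l - 4.36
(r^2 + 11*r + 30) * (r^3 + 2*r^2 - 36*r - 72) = r^5 + 13*r^4 + 16*r^3 - 408*r^2 - 1872*r - 2160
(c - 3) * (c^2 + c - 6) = c^3 - 2*c^2 - 9*c + 18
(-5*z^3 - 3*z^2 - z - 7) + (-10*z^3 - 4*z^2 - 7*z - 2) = -15*z^3 - 7*z^2 - 8*z - 9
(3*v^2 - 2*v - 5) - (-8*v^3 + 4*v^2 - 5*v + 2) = 8*v^3 - v^2 + 3*v - 7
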